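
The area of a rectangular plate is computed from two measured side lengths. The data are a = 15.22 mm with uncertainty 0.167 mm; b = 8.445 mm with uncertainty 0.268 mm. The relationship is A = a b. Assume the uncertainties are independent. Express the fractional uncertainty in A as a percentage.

3.36%

Each factor contributes (exponent × relative error)² to (δA/A)²:
  (1·δa/a)² = (1×0.0110)² = 0.000120;  (1·δb/b)² = (1×0.0317)² = 0.00101
δA/A = √(0.00113) = 0.0336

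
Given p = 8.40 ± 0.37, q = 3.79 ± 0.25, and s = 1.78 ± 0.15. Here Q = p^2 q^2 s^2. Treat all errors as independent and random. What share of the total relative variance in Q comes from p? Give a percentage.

14.5%

(δQ/Q)² = (2·δp/p)² + (2·δq/q)² + (2·δs/s)²
  p term: (2×0.0440)² = 0.00776
  q term: (2×0.0660)² = 0.0174
  s term: (2×0.0843)² = 0.0284
Total = 0.0536. Share from p = 0.00776/0.0536 = 0.145.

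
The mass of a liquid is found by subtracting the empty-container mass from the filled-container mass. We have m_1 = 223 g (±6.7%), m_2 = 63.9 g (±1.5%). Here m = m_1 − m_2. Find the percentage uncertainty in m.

9.41%

For a sum/difference, combine absolute errors in quadrature:
  (δm_1)² = 223;  (δm_2)² = 0.919
δm = √(224) = 15.0 g
m = 159 g, so δm/m = 15.0/159 = 0.0941.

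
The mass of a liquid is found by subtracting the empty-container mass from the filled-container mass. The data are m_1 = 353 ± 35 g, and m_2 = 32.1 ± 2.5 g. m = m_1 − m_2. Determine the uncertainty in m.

m is a linear combination, so absolute uncertainties add in quadrature:
  (δm_1)² = 1220;  (δm_2)² = 6.25
δm = √(1230) = 35.1 g

35.1 g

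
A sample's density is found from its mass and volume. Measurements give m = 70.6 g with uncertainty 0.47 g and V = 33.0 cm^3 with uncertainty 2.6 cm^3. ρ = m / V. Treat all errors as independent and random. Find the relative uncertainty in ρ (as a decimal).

0.0791

Since ρ is a product/quotient, work with relative uncertainties:
  (1·δm/m)² = (1×0.00666)² = 4.43e-05;  (-1·δV/V)² = (-1×0.0788)² = 0.00621
δρ/ρ = √(0.00625) = 0.0791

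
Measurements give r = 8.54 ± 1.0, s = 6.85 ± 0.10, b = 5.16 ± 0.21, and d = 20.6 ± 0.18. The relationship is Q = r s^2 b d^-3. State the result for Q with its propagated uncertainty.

0.237 ± 0.0308

For a monomial Q ∝ r, s^2, b, d^-3, fractional errors add in quadrature:
  (1·δr/r)² = (1×0.117)² = 0.0137;  (2·δs/s)² = (2×0.0146)² = 0.000852;  (1·δb/b)² = (1×0.0407)² = 0.00166;  (-3·δd/d)² = (-3×0.00874)² = 0.000687
δQ/Q = √(0.0169) = 0.130
Q = 0.237, so δQ = 0.130 × 0.237 = 0.0308.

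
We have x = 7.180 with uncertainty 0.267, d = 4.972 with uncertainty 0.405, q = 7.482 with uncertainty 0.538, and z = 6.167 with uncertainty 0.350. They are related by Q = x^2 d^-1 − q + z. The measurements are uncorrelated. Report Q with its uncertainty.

9.054 ± 1.31

Let p = x^2·d^-1 = 10.37. δp/p = √((2·δx/x)² + (-1·δd/d)²) = √(0.00553 + 0.00664) = 0.110, so δp = 1.14.
Q = p − q + z: δQ = √(δp² + δq² + δz²) = √(1.31 + 0.289 + 0.122) = 1.31
Q = 9.054.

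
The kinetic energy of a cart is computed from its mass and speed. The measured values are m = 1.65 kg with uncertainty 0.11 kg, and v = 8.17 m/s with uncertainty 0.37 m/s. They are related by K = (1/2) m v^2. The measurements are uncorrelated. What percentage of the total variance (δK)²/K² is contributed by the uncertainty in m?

35.1%

(δK/K)² = (1·δm/m)² + (2·δv/v)²
  m term: (1×0.0667)² = 0.00444
  v term: (2×0.0453)² = 0.00820
Total = 0.0126. Share from m = 0.00444/0.0126 = 0.351.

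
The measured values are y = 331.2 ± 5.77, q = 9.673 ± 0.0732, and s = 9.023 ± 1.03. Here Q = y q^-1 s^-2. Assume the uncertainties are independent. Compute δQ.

0.0963

Since Q is a product/quotient, work with relative uncertainties:
  (1·δy/y)² = (1×0.0174)² = 0.000304;  (-1·δq/q)² = (-1×0.00757)² = 5.73e-05;  (-2·δs/s)² = (-2×0.114)² = 0.0521
δQ/Q = √(0.0525) = 0.229
Q = 0.4206, so δQ = 0.229 × 0.4206 = 0.0963.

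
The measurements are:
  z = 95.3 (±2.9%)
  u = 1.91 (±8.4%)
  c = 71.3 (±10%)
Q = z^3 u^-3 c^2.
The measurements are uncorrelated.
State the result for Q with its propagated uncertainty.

(6.31 ± 2.10) × 10^8

Q is a product of powers, so relative uncertainties combine in quadrature:
  (3·δz/z)² = (3×0.0290)² = 0.00757;  (-3·δu/u)² = (-3×0.0840)² = 0.0635;  (2·δc/c)² = (2×0.100)² = 0.0400
δQ/Q = √(0.111) = 0.333
Q = 6.31e+08, so δQ = 0.333 × 6.31e+08 = 2.1e+08.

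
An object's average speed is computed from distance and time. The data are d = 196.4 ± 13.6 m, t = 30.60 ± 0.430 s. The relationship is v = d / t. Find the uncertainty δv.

Since v is a product/quotient, work with relative uncertainties:
  (1·δd/d)² = (1×0.0692)² = 0.00480;  (-1·δt/t)² = (-1×0.0141)² = 0.000197
δv/v = √(0.00499) = 0.0707
v = 6.418 m/s, so δv = 0.0707 × 6.418 = 0.454 m/s.

0.454 m/s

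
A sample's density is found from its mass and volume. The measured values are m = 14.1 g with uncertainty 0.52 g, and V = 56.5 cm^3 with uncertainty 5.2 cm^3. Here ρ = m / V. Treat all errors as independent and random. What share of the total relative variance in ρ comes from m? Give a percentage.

(δρ/ρ)² = (1·δm/m)² + (-1·δV/V)²
  m term: (1×0.0369)² = 0.00136
  V term: (-1×0.0920)² = 0.00847
Total = 0.00983. Share from m = 0.00136/0.00983 = 0.138.

13.8%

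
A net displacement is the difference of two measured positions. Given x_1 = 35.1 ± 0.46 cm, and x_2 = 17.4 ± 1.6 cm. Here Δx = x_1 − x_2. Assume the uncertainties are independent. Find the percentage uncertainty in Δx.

9.41%

For a sum/difference, combine absolute errors in quadrature:
  (δx_1)² = 0.212;  (δx_2)² = 2.56
δΔx = √(2.77) = 1.66 cm
Δx = 17.7 cm, so δΔx/Δx = 1.66/17.7 = 0.0941.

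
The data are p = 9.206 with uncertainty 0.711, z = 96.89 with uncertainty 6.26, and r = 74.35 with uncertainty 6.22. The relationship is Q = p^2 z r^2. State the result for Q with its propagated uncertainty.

Each factor contributes (exponent × relative error)² to (δQ/Q)²:
  (2·δp/p)² = (2×0.0772)² = 0.0239;  (1·δz/z)² = (1×0.0646)² = 0.00417;  (2·δr/r)² = (2×0.0837)² = 0.0280
δQ/Q = √(0.0560) = 0.237
Q = 4.539e+07, so δQ = 0.237 × 4.539e+07 = 1.07e+07.

(4.539 ± 1.07) × 10^7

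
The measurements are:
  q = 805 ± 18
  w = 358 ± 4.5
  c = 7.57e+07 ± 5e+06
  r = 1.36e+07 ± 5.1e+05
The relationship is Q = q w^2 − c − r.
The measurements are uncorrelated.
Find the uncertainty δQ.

Let p = q·w^2 = 1.03e+08. δp/p = √((1·δq/q)² + (2·δw/w)²) = √(0.000500 + 0.000632) = 0.0336, so δp = 3.47e+06.
Q = p − c − r: δQ = √(δp² + δc² + δr²) = √(1.2e+13 + 2.5e+13 + 2.6e+11) = 6.11e+06

6.11e+06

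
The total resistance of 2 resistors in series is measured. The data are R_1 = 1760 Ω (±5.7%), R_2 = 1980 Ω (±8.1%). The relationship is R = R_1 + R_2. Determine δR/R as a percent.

For a sum/difference, combine absolute errors in quadrature:
  (δR_1)² = 10100;  (δR_2)² = 25700
δR = √(35800) = 189 Ω
R = 3740 Ω, so δR/R = 189/3740 = 0.0506.

5.06%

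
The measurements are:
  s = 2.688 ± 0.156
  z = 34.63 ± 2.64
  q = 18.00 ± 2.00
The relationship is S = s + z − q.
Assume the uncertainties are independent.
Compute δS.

Each term contributes (cᵢ δxᵢ)² to (δS)²:
  (δs)² = 0.0243;  (δz)² = 6.97;  (δq)² = 4.00
δS = √(11.0) = 3.32

3.32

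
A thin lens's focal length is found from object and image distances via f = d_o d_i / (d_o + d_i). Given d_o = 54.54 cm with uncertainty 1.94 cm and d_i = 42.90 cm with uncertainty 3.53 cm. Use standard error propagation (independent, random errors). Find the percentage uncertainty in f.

4.86%

∂f/∂d_o = (d_i/(d_o+d_i))² = 0.194;  ∂f/∂d_i = (d_o/(d_o+d_i))² = 0.313
δf = √((∂f/∂d_o · δd_o)² + (∂f/∂d_i · δd_i)²) = √(0.141 + 1.22) = 1.17 cm
f = 24.01 cm, so δf/f = 1.17/24.01 = 0.0486.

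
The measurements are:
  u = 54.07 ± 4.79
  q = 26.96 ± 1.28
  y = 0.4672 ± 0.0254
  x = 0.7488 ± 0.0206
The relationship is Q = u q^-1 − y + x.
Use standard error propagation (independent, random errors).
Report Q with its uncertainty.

2.287 ± 0.204

Let p = u·q^-1 = 2.006. δp/p = √((1·δu/u)² + (-1·δq/q)²) = √(0.00785 + 0.00225) = 0.101, so δp = 0.202.
Q = p − y + x: δQ = √(δp² + δy² + δx²) = √(0.0406 + 0.000645 + 0.000424) = 0.204
Q = 2.287.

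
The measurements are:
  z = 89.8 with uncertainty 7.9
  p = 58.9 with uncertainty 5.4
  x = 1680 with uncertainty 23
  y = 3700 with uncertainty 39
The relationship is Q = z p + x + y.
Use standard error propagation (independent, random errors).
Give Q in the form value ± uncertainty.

10700 ± 674

Let w = z·p = 5290. δw/w = √((1·δz/z)² + (1·δp/p)²) = √(0.00774 + 0.00841) = 0.127, so δw = 672.
Q = w + x + y: δQ = √(δw² + δx² + δy²) = √(4.52e+05 + 529 + 1520) = 674
Q = 10700.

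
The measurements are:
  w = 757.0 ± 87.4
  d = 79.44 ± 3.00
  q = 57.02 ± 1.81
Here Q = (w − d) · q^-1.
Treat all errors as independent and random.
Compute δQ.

1.58

Let u = w − d = 677.6. δu = √(δw² + δd²) = √(7640 + 9.00) = 87.5, so δu/u = 0.129.
Q is then a monomial in u, q:
δQ/Q = √((δu/u)² + (-1·δq/q)²) = √(0.0167 + 0.00101) = 0.133
Q = 11.88, so δQ = 0.133 × 11.88 = 1.58.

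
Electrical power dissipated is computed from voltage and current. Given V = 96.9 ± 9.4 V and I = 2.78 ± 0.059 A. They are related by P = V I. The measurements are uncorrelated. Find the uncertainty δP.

26.8 W

Since P is a product/quotient, work with relative uncertainties:
  (1·δV/V)² = (1×0.0970)² = 0.00941;  (1·δI/I)² = (1×0.0212)² = 0.000450
δP/P = √(0.00986) = 0.0993
P = 269 W, so δP = 0.0993 × 269 = 26.8 W.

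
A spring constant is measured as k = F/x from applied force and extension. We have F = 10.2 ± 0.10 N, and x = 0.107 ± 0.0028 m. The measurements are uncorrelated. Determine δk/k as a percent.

2.79%

Since k is a product/quotient, work with relative uncertainties:
  (1·δF/F)² = (1×0.00980)² = 9.61e-05;  (-1·δx/x)² = (-1×0.0262)² = 0.000685
δk/k = √(0.000781) = 0.0279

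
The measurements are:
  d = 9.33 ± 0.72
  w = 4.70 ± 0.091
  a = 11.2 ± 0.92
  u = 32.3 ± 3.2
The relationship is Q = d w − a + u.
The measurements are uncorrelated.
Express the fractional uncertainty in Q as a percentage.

7.43%

Let p = d·w = 43.9. δp/p = √((1·δd/d)² + (1·δw/w)²) = √(0.00596 + 0.000375) = 0.0796, so δp = 3.49.
Q = p − a + u: δQ = √(δp² + δa² + δu²) = √(12.2 + 0.846 + 10.2) = 4.82
Q = 65.0, so δQ/Q = 4.82/65.0 = 0.0743.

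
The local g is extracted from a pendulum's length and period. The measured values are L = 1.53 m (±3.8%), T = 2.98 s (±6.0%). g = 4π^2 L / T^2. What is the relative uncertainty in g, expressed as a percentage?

12.6%

g is a product of powers, so relative uncertainties combine in quadrature:
  (1·δL/L)² = (1×0.0380)² = 0.00144;  (-2·δT/T)² = (-2×0.0600)² = 0.0144
δg/g = √(0.0158) = 0.126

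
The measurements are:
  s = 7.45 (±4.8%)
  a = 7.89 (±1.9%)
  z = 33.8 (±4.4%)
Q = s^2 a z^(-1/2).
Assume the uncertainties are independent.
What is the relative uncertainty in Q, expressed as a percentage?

Q is a product of powers, so relative uncertainties combine in quadrature:
  (2·δs/s)² = (2×0.0480)² = 0.00922;  (1·δa/a)² = (1×0.0190)² = 0.000361;  (−½·δz/z)² = (-0.5×0.0440)² = 0.000484
δQ/Q = √(0.0101) = 0.100

10.0%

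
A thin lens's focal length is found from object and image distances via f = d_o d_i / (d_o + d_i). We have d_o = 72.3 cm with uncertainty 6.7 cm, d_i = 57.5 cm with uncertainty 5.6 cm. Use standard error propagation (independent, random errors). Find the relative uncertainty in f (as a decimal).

∂f/∂d_o = (d_i/(d_o+d_i))² = 0.196;  ∂f/∂d_i = (d_o/(d_o+d_i))² = 0.310
δf = √((∂f/∂d_o · δd_o)² + (∂f/∂d_i · δd_i)²) = √(1.73 + 3.02) = 2.18 cm
f = 32.0 cm, so δf/f = 2.18/32.0 = 0.0680.

0.0680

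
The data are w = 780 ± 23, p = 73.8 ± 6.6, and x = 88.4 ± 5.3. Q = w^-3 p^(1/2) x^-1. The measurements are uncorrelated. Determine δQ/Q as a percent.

Since Q is a product/quotient, work with relative uncertainties:
  (-3·δw/w)² = (-3×0.0295)² = 0.00783;  (½·δp/p)² = (0.5×0.0894)² = 0.00200;  (-1·δx/x)² = (-1×0.0600)² = 0.00359
δQ/Q = √(0.0134) = 0.116

11.6%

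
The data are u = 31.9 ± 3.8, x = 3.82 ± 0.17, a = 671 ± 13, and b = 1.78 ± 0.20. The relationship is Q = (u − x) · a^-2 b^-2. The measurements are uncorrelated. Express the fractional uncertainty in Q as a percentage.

26.5%

Let w = u − x = 28.1. δw = √(δu² + δx²) = √(14.4 + 0.0289) = 3.80, so δw/w = 0.135.
Q is then a monomial in w, a, b:
δQ/Q = √((δw/w)² + (-2·δa/a)² + (-2·δb/b)²) = √(0.0184 + 0.00150 + 0.0505) = 0.265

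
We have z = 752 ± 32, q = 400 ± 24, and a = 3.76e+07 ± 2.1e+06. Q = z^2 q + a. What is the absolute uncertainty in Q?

2.36e+07

Let p = z^2·q = 2.26e+08. δp/p = √((2·δz/z)² + (1·δq/q)²) = √(0.00724 + 0.00360) = 0.104, so δp = 2.36e+07.
Q = p + a: δQ = √(δp² + δa²) = √(5.55e+14 + 4.41e+12) = 2.36e+07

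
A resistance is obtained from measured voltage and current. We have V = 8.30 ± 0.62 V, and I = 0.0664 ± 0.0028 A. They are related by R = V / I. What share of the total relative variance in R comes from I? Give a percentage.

(δR/R)² = (1·δV/V)² + (-1·δI/I)²
  V term: (1×0.0747)² = 0.00558
  I term: (-1×0.0422)² = 0.00178
Total = 0.00736. Share from I = 0.00178/0.00736 = 0.242.

24.2%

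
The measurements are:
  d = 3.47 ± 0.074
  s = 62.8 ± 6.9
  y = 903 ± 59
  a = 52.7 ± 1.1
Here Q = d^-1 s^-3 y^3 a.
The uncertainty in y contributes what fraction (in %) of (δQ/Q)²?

(δQ/Q)² = (-1·δd/d)² + (-3·δs/s)² + (3·δy/y)² + (1·δa/a)²
  d term: (-1×0.0213)² = 0.000455
  s term: (-3×0.110)² = 0.109
  y term: (3×0.0653)² = 0.0384
  a term: (1×0.0209)² = 0.000436
Total = 0.148. Share from y = 0.0384/0.148 = 0.260.

26.0%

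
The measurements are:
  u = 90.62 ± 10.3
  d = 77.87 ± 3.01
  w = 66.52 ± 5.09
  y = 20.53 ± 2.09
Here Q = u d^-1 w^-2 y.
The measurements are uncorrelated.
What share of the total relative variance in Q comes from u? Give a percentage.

26.8%

(δQ/Q)² = (1·δu/u)² + (-1·δd/d)² + (-2·δw/w)² + (1·δy/y)²
  u term: (1×0.114)² = 0.0129
  d term: (-1×0.0387)² = 0.00149
  w term: (-2×0.0765)² = 0.0234
  y term: (1×0.102)² = 0.0104
Total = 0.0482. Share from u = 0.0129/0.0482 = 0.268.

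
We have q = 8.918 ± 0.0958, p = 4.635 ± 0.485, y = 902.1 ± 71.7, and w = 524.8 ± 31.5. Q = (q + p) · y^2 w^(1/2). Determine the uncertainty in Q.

Let u = q + p = 13.55. δu = √(δq² + δp²) = √(0.00918 + 0.235) = 0.494, so δu/u = 0.0365.
Q is then a monomial in u, y, w:
δQ/Q = √((δu/u)² + (2·δy/y)² + (½·δw/w)²) = √(0.00133 + 0.0253 + 0.000901) = 0.166
Q = 2.527e+08, so δQ = 0.166 × 2.527e+08 = 4.19e+07.

4.19e+07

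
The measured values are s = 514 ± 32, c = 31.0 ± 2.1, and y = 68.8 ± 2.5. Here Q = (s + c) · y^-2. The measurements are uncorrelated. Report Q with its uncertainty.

Let u = s + c = 545. δu = √(δs² + δc²) = √(1020 + 4.41) = 32.1, so δu/u = 0.0588.
Q is then a monomial in u, y:
δQ/Q = √((δu/u)² + (-2·δy/y)²) = √(0.00346 + 0.00528) = 0.0935
Q = 0.115, so δQ = 0.0935 × 0.115 = 0.0108.

0.115 ± 0.0108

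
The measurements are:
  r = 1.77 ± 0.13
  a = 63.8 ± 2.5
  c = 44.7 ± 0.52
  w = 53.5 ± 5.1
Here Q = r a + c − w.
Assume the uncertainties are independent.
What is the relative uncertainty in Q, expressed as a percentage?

Let p = r·a = 113. δp/p = √((1·δr/r)² + (1·δa/a)²) = √(0.00539 + 0.00154) = 0.0832, so δp = 9.40.
Q = p + c − w: δQ = √(δp² + δc² + δw²) = √(88.4 + 0.270 + 26.0) = 10.7
Q = 104, so δQ/Q = 10.7/104 = 0.103.

10.3%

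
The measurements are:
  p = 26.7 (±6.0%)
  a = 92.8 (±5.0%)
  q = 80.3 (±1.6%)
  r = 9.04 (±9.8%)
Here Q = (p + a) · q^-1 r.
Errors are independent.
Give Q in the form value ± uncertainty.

13.5 ± 1.45

Let u = p + a = 120. δu = √(δp² + δa²) = √(2.57 + 21.5) = 4.91, so δu/u = 0.0411.
Q is then a monomial in u, q, r:
δQ/Q = √((δu/u)² + (-1·δq/q)² + (1·δr/r)²) = √(0.00169 + 0.000256 + 0.00960) = 0.107
Q = 13.5, so δQ = 0.107 × 13.5 = 1.45.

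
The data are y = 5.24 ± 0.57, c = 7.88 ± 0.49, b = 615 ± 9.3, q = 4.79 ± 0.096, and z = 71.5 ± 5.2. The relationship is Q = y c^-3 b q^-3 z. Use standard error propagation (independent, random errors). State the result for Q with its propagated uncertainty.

4.28 ± 1.01

Relative error in a monomial: (δQ/Q)² = Σ (nᵢ · δxᵢ/xᵢ)².
  (1·δy/y)² = (1×0.109)² = 0.0118;  (-3·δc/c)² = (-3×0.0622)² = 0.0348;  (1·δb/b)² = (1×0.0151)² = 0.000229;  (-3·δq/q)² = (-3×0.0200)² = 0.00362;  (1·δz/z)² = (1×0.0727)² = 0.00529
δQ/Q = √(0.0558) = 0.236
Q = 4.28, so δQ = 0.236 × 4.28 = 1.01.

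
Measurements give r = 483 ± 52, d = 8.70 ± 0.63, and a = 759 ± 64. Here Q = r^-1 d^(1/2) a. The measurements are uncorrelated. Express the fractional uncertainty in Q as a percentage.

14.1%

Products/powers → add relative errors in quadrature, weighted by exponent:
  (-1·δr/r)² = (-1×0.108)² = 0.0116;  (½·δd/d)² = (0.5×0.0724)² = 0.00131;  (1·δa/a)² = (1×0.0843)² = 0.00711
δQ/Q = √(0.0200) = 0.141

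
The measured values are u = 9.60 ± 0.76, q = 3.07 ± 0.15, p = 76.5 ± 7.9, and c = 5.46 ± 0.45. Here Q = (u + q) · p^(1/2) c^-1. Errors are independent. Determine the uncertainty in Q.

2.33

Let w = u + q = 12.7. δw = √(δu² + δq²) = √(0.578 + 0.0225) = 0.775, so δw/w = 0.0611.
Q is then a monomial in w, p, c:
δQ/Q = √((δw/w)² + (½·δp/p)² + (-1·δc/c)²) = √(0.00374 + 0.00267 + 0.00679) = 0.115
Q = 20.3, so δQ = 0.115 × 20.3 = 2.33.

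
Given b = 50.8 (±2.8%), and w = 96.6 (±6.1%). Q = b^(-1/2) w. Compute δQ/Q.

Relative error in a monomial: (δQ/Q)² = Σ (nᵢ · δxᵢ/xᵢ)².
  (−½·δb/b)² = (-0.5×0.0280)² = 0.000196;  (1·δw/w)² = (1×0.0610)² = 0.00372
δQ/Q = √(0.00392) = 0.0626

0.0626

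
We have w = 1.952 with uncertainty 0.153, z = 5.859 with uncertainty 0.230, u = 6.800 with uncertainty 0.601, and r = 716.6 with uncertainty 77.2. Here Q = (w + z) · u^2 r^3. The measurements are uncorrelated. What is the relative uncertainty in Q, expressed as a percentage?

37.0%

Let h = w + z = 7.811. δh = √(δw² + δz²) = √(0.0234 + 0.0529) = 0.276, so δh/h = 0.0354.
Q is then a monomial in h, u, r:
δQ/Q = √((δh/h)² + (2·δu/u)² + (3·δr/r)²) = √(0.00125 + 0.0312 + 0.104) = 0.370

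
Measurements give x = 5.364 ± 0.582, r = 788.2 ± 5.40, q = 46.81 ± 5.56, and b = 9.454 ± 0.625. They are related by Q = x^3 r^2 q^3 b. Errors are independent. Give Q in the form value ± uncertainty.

Products/powers → add relative errors in quadrature, weighted by exponent:
  (3·δx/x)² = (3×0.109)² = 0.106;  (2·δr/r)² = (2×0.00685)² = 0.000188;  (3·δq/q)² = (3×0.119)² = 0.127;  (1·δb/b)² = (1×0.0661)² = 0.00437
δQ/Q = √(0.237) = 0.487
Q = 9.298e+13, so δQ = 0.487 × 9.298e+13 = 4.53e+13.

(9.298 ± 4.53) × 10^13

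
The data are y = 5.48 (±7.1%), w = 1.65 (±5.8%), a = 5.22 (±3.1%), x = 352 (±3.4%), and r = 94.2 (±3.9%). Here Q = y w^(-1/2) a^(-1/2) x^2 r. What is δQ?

Since Q is a product/quotient, work with relative uncertainties:
  (1·δy/y)² = (1×0.0710)² = 0.00504;  (−½·δw/w)² = (-0.5×0.0580)² = 0.000841;  (−½·δa/a)² = (-0.5×0.0310)² = 0.000240;  (2·δx/x)² = (2×0.0340)² = 0.00462;  (1·δr/r)² = (1×0.0390)² = 0.00152
δQ/Q = √(0.0123) = 0.111
Q = 2.18e+07, so δQ = 0.111 × 2.18e+07 = 2.41e+06.

2.41e+06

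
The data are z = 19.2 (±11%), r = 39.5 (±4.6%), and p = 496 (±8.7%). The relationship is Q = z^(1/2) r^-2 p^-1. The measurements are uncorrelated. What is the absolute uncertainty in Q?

Each factor contributes (exponent × relative error)² to (δQ/Q)²:
  (½·δz/z)² = (0.5×0.110)² = 0.00303;  (-2·δr/r)² = (-2×0.0460)² = 0.00846;  (-1·δp/p)² = (-1×0.0870)² = 0.00757
δQ/Q = √(0.0191) = 0.138
Q = 5.66e-06, so δQ = 0.138 × 5.66e-06 = 7.82e-07.

7.82e-07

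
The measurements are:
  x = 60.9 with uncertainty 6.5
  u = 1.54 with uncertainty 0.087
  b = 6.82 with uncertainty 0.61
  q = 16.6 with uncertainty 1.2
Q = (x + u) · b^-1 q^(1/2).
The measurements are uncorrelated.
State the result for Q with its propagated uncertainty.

Let w = x + u = 62.4. δw = √(δx² + δu²) = √(42.2 + 0.00757) = 6.50, so δw/w = 0.104.
Q is then a monomial in w, b, q:
δQ/Q = √((δw/w)² + (-1·δb/b)² + (½·δq/q)²) = √(0.0108 + 0.00800 + 0.00131) = 0.142
Q = 37.3, so δQ = 0.142 × 37.3 = 5.29.

37.3 ± 5.29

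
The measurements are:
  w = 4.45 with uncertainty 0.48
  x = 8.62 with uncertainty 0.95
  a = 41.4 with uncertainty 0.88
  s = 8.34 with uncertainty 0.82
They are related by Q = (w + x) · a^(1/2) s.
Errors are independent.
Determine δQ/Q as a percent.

Let u = w + x = 13.1. δu = √(δw² + δx²) = √(0.230 + 0.902) = 1.06, so δu/u = 0.0814.
Q is then a monomial in u, a, s:
δQ/Q = √((δu/u)² + (½·δa/a)² + (1·δs/s)²) = √(0.00663 + 0.000113 + 0.00967) = 0.128

12.8%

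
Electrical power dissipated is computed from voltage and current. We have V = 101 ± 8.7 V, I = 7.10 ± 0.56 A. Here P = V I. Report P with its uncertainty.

717 ± 83.8 W

Products/powers → add relative errors in quadrature, weighted by exponent:
  (1·δV/V)² = (1×0.0861)² = 0.00742;  (1·δI/I)² = (1×0.0789)² = 0.00622
δP/P = √(0.0136) = 0.117
P = 717 W, so δP = 0.117 × 717 = 83.8 W.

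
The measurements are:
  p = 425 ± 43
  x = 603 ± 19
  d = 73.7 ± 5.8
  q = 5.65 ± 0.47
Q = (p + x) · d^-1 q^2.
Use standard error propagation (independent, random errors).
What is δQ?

Let u = p + x = 1030. δu = √(δp² + δx²) = √(1850 + 361) = 47.0, so δu/u = 0.0457.
Q is then a monomial in u, d, q:
δQ/Q = √((δu/u)² + (-1·δd/d)² + (2·δq/q)²) = √(0.00209 + 0.00619 + 0.0277) = 0.190
Q = 445, so δQ = 0.190 × 445 = 84.4.

84.4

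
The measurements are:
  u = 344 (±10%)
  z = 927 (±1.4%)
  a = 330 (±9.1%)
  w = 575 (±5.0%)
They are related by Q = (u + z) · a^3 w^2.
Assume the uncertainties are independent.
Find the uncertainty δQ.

4.41e+15

Let h = u + z = 1270. δh = √(δu² + δz²) = √(1180 + 168) = 36.8, so δh/h = 0.0289.
Q is then a monomial in h, a, w:
δQ/Q = √((δh/h)² + (3·δa/a)² + (2·δw/w)²) = √(0.000837 + 0.0745 + 0.0100) = 0.292
Q = 1.51e+16, so δQ = 0.292 × 1.51e+16 = 4.41e+15.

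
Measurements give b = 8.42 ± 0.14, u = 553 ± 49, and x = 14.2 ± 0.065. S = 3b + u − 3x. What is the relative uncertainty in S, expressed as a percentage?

9.15%

Sums and differences: (δS)² = Σ (cᵢ δxᵢ)².
  (3·δb)² = 0.176;  (δu)² = 2400;  (3·δx)² = 0.0380
δS = √(2400) = 49.0
S = 536, so δS/S = 49.0/536 = 0.0915.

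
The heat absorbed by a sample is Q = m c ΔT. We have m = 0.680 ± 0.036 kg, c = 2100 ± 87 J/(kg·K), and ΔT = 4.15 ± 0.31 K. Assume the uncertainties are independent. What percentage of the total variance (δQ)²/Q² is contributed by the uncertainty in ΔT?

(δQ/Q)² = (1·δm/m)² + (1·δc/c)² + (1·δΔT/ΔT)²
  m term: (1×0.0529)² = 0.00280
  c term: (1×0.0414)² = 0.00172
  ΔT term: (1×0.0747)² = 0.00558
Total = 0.0101. Share from ΔT = 0.00558/0.0101 = 0.553.

55.3%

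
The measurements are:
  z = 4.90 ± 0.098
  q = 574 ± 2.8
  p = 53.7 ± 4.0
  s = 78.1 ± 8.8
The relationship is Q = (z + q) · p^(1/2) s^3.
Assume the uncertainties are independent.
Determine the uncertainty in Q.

Let u = z + q = 579. δu = √(δz² + δq²) = √(0.00960 + 7.84) = 2.80, so δu/u = 0.00484.
Q is then a monomial in u, p, s:
δQ/Q = √((δu/u)² + (½·δp/p)² + (3·δs/s)²) = √(2.34e-05 + 0.00139 + 0.114) = 0.340
Q = 2.02e+09, so δQ = 0.340 × 2.02e+09 = 6.87e+08.

6.87e+08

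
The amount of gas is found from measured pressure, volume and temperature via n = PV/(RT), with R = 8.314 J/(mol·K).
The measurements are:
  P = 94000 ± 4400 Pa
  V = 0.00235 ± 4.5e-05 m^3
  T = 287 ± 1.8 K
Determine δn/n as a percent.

Since n is a product/quotient, work with relative uncertainties:
  (1·δP/P)² = (1×0.0468)² = 0.00219;  (1·δV/V)² = (1×0.0191)² = 0.000367;  (-1·δT/T)² = (-1×0.00627)² = 3.93e-05
δn/n = √(0.00260) = 0.0510

5.10%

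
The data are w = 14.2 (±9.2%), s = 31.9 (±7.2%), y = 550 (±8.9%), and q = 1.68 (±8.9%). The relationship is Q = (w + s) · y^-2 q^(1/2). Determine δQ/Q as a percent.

19.2%

Let u = w + s = 46.1. δu = √(δw² + δs²) = √(1.71 + 5.28) = 2.64, so δu/u = 0.0573.
Q is then a monomial in u, y, q:
δQ/Q = √((δu/u)² + (-2·δy/y)² + (½·δq/q)²) = √(0.00329 + 0.0317 + 0.00198) = 0.192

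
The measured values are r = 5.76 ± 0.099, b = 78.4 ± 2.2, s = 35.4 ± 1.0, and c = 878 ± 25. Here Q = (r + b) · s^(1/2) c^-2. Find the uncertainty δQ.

4.17e-05

Let u = r + b = 84.2. δu = √(δr² + δb²) = √(0.00980 + 4.84) = 2.20, so δu/u = 0.0262.
Q is then a monomial in u, s, c:
δQ/Q = √((δu/u)² + (½·δs/s)² + (-2·δc/c)²) = √(0.000685 + 0.000199 + 0.00324) = 0.0642
Q = 0.000650, so δQ = 0.0642 × 0.000650 = 4.17e-05.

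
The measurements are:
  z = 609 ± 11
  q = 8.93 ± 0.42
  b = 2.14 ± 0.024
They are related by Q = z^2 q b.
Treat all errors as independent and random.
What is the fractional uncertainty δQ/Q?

0.0604

Q is a product of powers, so relative uncertainties combine in quadrature:
  (2·δz/z)² = (2×0.0181)² = 0.00131;  (1·δq/q)² = (1×0.0470)² = 0.00221;  (1·δb/b)² = (1×0.0112)² = 0.000126
δQ/Q = √(0.00364) = 0.0604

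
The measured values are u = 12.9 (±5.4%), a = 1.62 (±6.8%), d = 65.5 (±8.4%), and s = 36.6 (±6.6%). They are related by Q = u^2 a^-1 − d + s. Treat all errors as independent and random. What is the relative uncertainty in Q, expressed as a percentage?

19.5%

Let p = u^2·a^-1 = 103. δp/p = √((2·δu/u)² + (-1·δa/a)²) = √(0.0117 + 0.00462) = 0.128, so δp = 13.1.
Q = p − d + s: δQ = √(δp² + δd² + δs²) = √(172 + 30.3 + 5.84) = 14.4
Q = 73.8, so δQ/Q = 14.4/73.8 = 0.195.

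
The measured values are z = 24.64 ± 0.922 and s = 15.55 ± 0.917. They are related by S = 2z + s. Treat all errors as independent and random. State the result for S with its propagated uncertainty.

For a sum/difference, combine absolute errors in quadrature:
  (2·δz)² = 3.40;  (δs)² = 0.841
δS = √(4.24) = 2.06
S = 64.83.

64.83 ± 2.06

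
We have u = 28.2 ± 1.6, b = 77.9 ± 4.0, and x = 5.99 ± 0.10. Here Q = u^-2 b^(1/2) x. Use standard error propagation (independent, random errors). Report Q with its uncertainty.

0.0665 ± 0.00781

Since Q is a product/quotient, work with relative uncertainties:
  (-2·δu/u)² = (-2×0.0567)² = 0.0129;  (½·δb/b)² = (0.5×0.0513)² = 0.000659;  (1·δx/x)² = (1×0.0167)² = 0.000279
δQ/Q = √(0.0138) = 0.118
Q = 0.0665, so δQ = 0.118 × 0.0665 = 0.00781.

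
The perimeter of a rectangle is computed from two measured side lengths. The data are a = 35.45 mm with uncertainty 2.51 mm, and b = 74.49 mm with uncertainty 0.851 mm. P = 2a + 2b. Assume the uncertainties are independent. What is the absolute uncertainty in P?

P is a linear combination, so absolute uncertainties add in quadrature:
  (2·δa)² = 25.2;  (2·δb)² = 2.90
δP = √(28.1) = 5.30 mm

5.30 mm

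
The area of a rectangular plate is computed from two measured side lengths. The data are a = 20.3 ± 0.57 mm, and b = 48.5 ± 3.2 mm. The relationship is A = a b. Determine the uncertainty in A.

70.6 mm^2

A is a product of powers, so relative uncertainties combine in quadrature:
  (1·δa/a)² = (1×0.0281)² = 0.000788;  (1·δb/b)² = (1×0.0660)² = 0.00435
δA/A = √(0.00514) = 0.0717
A = 985 mm^2, so δA = 0.0717 × 985 = 70.6 mm^2.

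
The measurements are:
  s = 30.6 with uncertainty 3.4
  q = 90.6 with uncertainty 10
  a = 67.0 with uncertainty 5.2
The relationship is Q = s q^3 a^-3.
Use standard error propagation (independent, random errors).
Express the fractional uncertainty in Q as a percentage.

Q is a product of powers, so relative uncertainties combine in quadrature:
  (1·δs/s)² = (1×0.111)² = 0.0123;  (3·δq/q)² = (3×0.110)² = 0.110;  (-3·δa/a)² = (-3×0.0776)² = 0.0542
δQ/Q = √(0.176) = 0.420

42.0%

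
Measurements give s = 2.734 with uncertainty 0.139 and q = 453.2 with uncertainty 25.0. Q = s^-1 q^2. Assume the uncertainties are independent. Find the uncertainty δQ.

Since Q is a product/quotient, work with relative uncertainties:
  (-1·δs/s)² = (-1×0.0508)² = 0.00258;  (2·δq/q)² = (2×0.0552)² = 0.0122
δQ/Q = √(0.0148) = 0.121
Q = 75120, so δQ = 0.121 × 75120 = 9130.

9130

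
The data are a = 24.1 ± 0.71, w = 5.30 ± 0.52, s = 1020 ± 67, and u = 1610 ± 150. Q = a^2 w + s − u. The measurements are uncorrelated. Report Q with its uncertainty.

2490 ± 389

Let p = a^2·w = 3080. δp/p = √((2·δa/a)² + (1·δw/w)²) = √(0.00347 + 0.00963) = 0.114, so δp = 352.
Q = p + s − u: δQ = √(δp² + δs² + δu²) = √(1.24e+05 + 4490 + 22500) = 389
Q = 2490.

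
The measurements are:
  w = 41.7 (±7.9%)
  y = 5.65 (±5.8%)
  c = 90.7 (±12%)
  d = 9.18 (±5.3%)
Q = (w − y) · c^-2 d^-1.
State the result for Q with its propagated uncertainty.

Let u = w − y = 36.1. δu = √(δw² + δy²) = √(10.9 + 0.107) = 3.31, so δu/u = 0.0918.
Q is then a monomial in u, c, d:
δQ/Q = √((δu/u)² + (-2·δc/c)² + (-1·δd/d)²) = √(0.00843 + 0.0576 + 0.00281) = 0.262
Q = 0.000477, so δQ = 0.262 × 0.000477 = 0.000125.

0.000477 ± 0.000125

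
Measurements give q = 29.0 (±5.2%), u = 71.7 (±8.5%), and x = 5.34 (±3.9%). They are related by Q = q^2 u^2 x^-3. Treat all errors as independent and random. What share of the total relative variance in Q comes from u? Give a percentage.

54.1%

(δQ/Q)² = (2·δq/q)² + (2·δu/u)² + (-3·δx/x)²
  q term: (2×0.0520)² = 0.0108
  u term: (2×0.0850)² = 0.0289
  x term: (-3×0.0390)² = 0.0137
Total = 0.0534. Share from u = 0.0289/0.0534 = 0.541.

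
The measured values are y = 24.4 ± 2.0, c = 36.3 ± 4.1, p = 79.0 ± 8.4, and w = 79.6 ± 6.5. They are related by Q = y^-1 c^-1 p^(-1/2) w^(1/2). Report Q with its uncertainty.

0.00113 ± 0.000175

Products/powers → add relative errors in quadrature, weighted by exponent:
  (-1·δy/y)² = (-1×0.0820)² = 0.00672;  (-1·δc/c)² = (-1×0.113)² = 0.0128;  (−½·δp/p)² = (-0.5×0.106)² = 0.00283;  (½·δw/w)² = (0.5×0.0817)² = 0.00167
δQ/Q = √(0.0240) = 0.155
Q = 0.00113, so δQ = 0.155 × 0.00113 = 0.000175.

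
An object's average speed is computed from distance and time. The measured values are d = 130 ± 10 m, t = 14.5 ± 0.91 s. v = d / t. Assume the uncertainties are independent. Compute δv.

0.890 m/s

For a monomial v ∝ d, t^-1, fractional errors add in quadrature:
  (1·δd/d)² = (1×0.0769)² = 0.00592;  (-1·δt/t)² = (-1×0.0628)² = 0.00394
δv/v = √(0.00986) = 0.0993
v = 8.97 m/s, so δv = 0.0993 × 8.97 = 0.890 m/s.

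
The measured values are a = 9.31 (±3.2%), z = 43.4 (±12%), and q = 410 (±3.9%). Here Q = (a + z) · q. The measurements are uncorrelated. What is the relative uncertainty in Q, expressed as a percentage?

10.6%

Let u = a + z = 52.7. δu = √(δa² + δz²) = √(0.0888 + 27.1) = 5.22, so δu/u = 0.0990.
Q is then a monomial in u, q:
δQ/Q = √((δu/u)² + (1·δq/q)²) = √(0.00979 + 0.00152) = 0.106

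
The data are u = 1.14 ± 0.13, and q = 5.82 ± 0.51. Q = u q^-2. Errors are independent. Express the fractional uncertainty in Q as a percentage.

20.9%

Each factor contributes (exponent × relative error)² to (δQ/Q)²:
  (1·δu/u)² = (1×0.114)² = 0.0130;  (-2·δq/q)² = (-2×0.0876)² = 0.0307
δQ/Q = √(0.0437) = 0.209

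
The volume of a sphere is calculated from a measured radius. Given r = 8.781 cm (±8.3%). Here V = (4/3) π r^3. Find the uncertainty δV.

706 cm^3

For a monomial V ∝ r^3, fractional errors add in quadrature:
  (3·δr/r)² = (3×0.0830)² = 0.0620
δV/V = √(0.0620) = 0.249
V = 2836 cm^3, so δV = 0.249 × 2836 = 706 cm^3.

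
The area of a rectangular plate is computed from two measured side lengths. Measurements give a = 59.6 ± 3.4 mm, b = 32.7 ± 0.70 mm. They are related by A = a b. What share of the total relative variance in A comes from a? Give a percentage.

(δA/A)² = (1·δa/a)² + (1·δb/b)²
  a term: (1×0.0570)² = 0.00325
  b term: (1×0.0214)² = 0.000458
Total = 0.00371. Share from a = 0.00325/0.00371 = 0.877.

87.7%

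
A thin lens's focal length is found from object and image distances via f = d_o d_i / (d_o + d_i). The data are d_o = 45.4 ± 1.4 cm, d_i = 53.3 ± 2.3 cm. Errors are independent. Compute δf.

0.635 cm

∂f/∂d_o = (d_i/(d_o+d_i))² = 0.292;  ∂f/∂d_i = (d_o/(d_o+d_i))² = 0.212
δf = √((∂f/∂d_o · δd_o)² + (∂f/∂d_i · δd_i)²) = √(0.167 + 0.237) = 0.635 cm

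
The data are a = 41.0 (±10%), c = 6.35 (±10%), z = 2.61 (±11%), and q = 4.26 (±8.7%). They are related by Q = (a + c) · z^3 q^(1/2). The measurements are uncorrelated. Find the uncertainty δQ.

598

Let u = a + c = 47.4. δu = √(δa² + δc²) = √(16.8 + 0.403) = 4.15, so δu/u = 0.0876.
Q is then a monomial in u, z, q:
δQ/Q = √((δu/u)² + (3·δz/z)² + (½·δq/q)²) = √(0.00768 + 0.109 + 0.00189) = 0.344
Q = 1740, so δQ = 0.344 × 1740 = 598.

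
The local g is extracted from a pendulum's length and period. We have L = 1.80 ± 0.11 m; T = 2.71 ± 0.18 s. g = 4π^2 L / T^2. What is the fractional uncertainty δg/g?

Products/powers → add relative errors in quadrature, weighted by exponent:
  (1·δL/L)² = (1×0.0611)² = 0.00373;  (-2·δT/T)² = (-2×0.0664)² = 0.0176
δg/g = √(0.0214) = 0.146

0.146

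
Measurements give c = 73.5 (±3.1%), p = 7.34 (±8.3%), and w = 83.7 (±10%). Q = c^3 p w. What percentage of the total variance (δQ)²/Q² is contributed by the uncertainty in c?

33.9%

(δQ/Q)² = (3·δc/c)² + (1·δp/p)² + (1·δw/w)²
  c term: (3×0.0310)² = 0.00865
  p term: (1×0.0830)² = 0.00689
  w term: (1×0.100)² = 0.0100
Total = 0.0255. Share from c = 0.00865/0.0255 = 0.339.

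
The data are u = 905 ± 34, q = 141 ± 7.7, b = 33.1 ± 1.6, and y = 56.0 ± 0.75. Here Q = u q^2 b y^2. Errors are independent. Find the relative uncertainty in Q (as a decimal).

Since Q is a product/quotient, work with relative uncertainties:
  (1·δu/u)² = (1×0.0376)² = 0.00141;  (2·δq/q)² = (2×0.0546)² = 0.0119;  (1·δb/b)² = (1×0.0483)² = 0.00234;  (2·δy/y)² = (2×0.0134)² = 0.000717
δQ/Q = √(0.0164) = 0.128

0.128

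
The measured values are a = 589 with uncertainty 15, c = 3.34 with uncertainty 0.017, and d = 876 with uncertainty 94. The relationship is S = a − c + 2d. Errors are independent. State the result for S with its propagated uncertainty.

2340 ± 189

S is a linear combination, so absolute uncertainties add in quadrature:
  (δa)² = 225;  (δc)² = 0.000289;  (2·δd)² = 35300
δS = √(35600) = 189
S = 2340.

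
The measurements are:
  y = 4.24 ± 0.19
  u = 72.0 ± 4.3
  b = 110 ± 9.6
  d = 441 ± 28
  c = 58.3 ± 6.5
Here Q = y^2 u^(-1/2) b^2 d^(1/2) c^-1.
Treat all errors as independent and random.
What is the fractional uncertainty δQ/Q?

Products/powers → add relative errors in quadrature, weighted by exponent:
  (2·δy/y)² = (2×0.0448)² = 0.00803;  (−½·δu/u)² = (-0.5×0.0597)² = 0.000892;  (2·δb/b)² = (2×0.0873)² = 0.0305;  (½·δd/d)² = (0.5×0.0635)² = 0.00101;  (-1·δc/c)² = (-1×0.111)² = 0.0124
δQ/Q = √(0.0528) = 0.230

0.230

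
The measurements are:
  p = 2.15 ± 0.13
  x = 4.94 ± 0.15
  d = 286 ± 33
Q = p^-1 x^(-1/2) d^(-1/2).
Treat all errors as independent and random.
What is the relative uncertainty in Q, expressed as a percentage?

For a monomial Q ∝ p^-1, x^(-1/2), d^(-1/2), fractional errors add in quadrature:
  (-1·δp/p)² = (-1×0.0605)² = 0.00366;  (−½·δx/x)² = (-0.5×0.0304)² = 0.000230;  (−½·δd/d)² = (-0.5×0.115)² = 0.00333
δQ/Q = √(0.00721) = 0.0849

8.49%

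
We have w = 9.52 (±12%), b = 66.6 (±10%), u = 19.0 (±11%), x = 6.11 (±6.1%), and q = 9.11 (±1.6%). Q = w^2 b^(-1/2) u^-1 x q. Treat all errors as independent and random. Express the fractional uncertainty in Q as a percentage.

27.6%

Since Q is a product/quotient, work with relative uncertainties:
  (2·δw/w)² = (2×0.120)² = 0.0576;  (−½·δb/b)² = (-0.5×0.100)² = 0.00250;  (-1·δu/u)² = (-1×0.110)² = 0.0121;  (1·δx/x)² = (1×0.0610)² = 0.00372;  (1·δq/q)² = (1×0.0160)² = 0.000256
δQ/Q = √(0.0762) = 0.276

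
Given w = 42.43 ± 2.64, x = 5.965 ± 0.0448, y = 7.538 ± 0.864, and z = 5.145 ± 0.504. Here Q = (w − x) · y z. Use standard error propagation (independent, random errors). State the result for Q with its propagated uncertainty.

1414 ± 237

Let u = w − x = 36.47. δu = √(δw² + δx²) = √(6.97 + 0.00201) = 2.64, so δu/u = 0.0724.
Q is then a monomial in u, y, z:
δQ/Q = √((δu/u)² + (1·δy/y)² + (1·δz/z)²) = √(0.00524 + 0.0131 + 0.00960) = 0.167
Q = 1414, so δQ = 0.167 × 1414 = 237.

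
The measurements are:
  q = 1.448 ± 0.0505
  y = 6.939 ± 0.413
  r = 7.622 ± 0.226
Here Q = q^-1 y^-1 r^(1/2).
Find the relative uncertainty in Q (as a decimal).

0.0706

Relative error in a monomial: (δQ/Q)² = Σ (nᵢ · δxᵢ/xᵢ)².
  (-1·δq/q)² = (-1×0.0349)² = 0.00122;  (-1·δy/y)² = (-1×0.0595)² = 0.00354;  (½·δr/r)² = (0.5×0.0297)² = 0.000220
δQ/Q = √(0.00498) = 0.0706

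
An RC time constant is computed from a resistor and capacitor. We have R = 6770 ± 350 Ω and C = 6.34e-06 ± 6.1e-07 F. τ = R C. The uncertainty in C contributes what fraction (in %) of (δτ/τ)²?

77.6%

(δτ/τ)² = (1·δR/R)² + (1·δC/C)²
  R term: (1×0.0517)² = 0.00267
  C term: (1×0.0962)² = 0.00926
Total = 0.0119. Share from C = 0.00926/0.0119 = 0.776.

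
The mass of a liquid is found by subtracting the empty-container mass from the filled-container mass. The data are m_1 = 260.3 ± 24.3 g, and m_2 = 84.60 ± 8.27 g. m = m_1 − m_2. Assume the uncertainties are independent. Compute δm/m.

0.146

m is a linear combination, so absolute uncertainties add in quadrature:
  (δm_1)² = 590;  (δm_2)² = 68.4
δm = √(659) = 25.7 g
m = 175.7 g, so δm/m = 25.7/175.7 = 0.146.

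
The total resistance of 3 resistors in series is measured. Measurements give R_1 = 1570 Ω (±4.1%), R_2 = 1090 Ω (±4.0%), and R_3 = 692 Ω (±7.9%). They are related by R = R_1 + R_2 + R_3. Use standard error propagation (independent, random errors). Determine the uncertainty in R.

For a sum/difference, combine absolute errors in quadrature:
  (δR_1)² = 4140;  (δR_2)² = 1900;  (δR_3)² = 2990
δR = √(9030) = 95.0 Ω

95.0 Ω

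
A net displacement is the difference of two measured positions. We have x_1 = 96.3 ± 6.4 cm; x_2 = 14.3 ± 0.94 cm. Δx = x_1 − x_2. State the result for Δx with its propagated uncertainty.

Absolute uncertainties add in quadrature for a linear combination:
  (δx_1)² = 41.0;  (δx_2)² = 0.884
δΔx = √(41.8) = 6.47 cm
Δx = 82.0 cm.

82.0 ± 6.47 cm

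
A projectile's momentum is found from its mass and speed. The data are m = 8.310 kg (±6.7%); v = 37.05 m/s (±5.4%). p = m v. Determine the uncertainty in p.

p is a product of powers, so relative uncertainties combine in quadrature:
  (1·δm/m)² = (1×0.0670)² = 0.00449;  (1·δv/v)² = (1×0.0540)² = 0.00292
δp/p = √(0.00741) = 0.0861
p = 307.9 kg·m/s, so δp = 0.0861 × 307.9 = 26.5 kg·m/s.

26.5 kg·m/s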